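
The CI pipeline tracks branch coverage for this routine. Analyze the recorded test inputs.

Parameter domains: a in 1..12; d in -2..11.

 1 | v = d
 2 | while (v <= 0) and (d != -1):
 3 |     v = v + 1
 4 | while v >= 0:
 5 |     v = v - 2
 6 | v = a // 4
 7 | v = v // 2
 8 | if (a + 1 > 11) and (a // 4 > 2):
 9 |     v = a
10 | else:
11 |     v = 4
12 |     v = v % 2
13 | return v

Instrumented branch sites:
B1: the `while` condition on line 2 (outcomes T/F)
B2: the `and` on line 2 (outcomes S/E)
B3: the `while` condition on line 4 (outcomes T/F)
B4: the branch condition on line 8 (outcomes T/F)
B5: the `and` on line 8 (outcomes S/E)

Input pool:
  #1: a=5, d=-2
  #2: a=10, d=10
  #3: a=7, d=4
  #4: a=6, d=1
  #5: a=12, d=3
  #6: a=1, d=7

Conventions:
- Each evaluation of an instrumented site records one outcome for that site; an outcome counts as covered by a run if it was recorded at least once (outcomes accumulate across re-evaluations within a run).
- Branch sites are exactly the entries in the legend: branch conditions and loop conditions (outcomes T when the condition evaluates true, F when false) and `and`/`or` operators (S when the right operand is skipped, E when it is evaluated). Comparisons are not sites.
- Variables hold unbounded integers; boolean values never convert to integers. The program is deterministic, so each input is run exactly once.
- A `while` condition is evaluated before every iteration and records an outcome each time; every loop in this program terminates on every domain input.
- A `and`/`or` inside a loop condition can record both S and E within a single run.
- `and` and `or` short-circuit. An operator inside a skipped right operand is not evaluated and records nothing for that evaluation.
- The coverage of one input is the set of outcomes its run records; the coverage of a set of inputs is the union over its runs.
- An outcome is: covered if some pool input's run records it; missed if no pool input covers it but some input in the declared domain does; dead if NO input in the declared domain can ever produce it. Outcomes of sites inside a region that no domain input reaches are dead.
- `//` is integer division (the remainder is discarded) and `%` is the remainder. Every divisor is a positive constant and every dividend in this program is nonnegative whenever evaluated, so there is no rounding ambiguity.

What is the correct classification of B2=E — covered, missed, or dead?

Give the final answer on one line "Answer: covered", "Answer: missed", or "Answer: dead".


B2=E is recorded by pool input(s) 1 -> covered
Answer: covered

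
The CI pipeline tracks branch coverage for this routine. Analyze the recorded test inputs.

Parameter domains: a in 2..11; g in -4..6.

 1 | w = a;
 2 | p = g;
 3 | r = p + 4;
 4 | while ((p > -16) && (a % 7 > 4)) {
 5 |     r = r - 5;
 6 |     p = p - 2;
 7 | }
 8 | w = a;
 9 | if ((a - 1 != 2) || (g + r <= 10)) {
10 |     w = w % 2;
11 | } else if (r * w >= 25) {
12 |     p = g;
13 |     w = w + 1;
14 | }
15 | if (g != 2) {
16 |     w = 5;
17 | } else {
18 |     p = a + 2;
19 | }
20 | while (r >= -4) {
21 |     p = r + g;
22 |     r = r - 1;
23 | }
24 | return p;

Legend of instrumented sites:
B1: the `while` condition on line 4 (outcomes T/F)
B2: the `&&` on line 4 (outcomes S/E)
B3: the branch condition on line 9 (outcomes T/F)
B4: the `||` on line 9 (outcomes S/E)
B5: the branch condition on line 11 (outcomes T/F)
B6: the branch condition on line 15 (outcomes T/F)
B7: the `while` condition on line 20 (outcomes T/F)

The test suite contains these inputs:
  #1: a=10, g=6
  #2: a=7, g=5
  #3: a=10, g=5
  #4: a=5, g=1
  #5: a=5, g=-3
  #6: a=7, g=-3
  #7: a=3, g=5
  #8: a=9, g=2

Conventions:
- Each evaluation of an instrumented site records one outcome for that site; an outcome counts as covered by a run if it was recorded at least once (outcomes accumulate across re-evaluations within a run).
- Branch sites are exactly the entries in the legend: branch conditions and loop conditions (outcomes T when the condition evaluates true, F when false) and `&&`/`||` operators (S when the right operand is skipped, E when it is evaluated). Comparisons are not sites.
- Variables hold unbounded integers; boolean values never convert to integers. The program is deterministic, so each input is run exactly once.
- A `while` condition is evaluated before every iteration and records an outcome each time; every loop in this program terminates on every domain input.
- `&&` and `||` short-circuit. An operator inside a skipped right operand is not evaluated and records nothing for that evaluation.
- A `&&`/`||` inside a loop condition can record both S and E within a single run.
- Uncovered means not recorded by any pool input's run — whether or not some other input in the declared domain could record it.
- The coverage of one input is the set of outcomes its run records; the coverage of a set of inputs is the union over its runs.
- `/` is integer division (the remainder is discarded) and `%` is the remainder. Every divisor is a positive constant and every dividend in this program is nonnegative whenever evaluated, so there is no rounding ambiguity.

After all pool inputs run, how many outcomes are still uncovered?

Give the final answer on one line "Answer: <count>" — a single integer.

run #1 (a=10, g=6) runs B2->E, B1->F, B4->S, B3->T, B6->T, B7->T, B7->T, B7->T, B7->T, B7->T, B7->T, B7->T, B7->T, B7->T, ...; records B1=F, B2=E, B3=T, B4=S, B6=T, B7=T, B7=F
run #2 (a=7, g=5) runs B2->E, B1->F, B4->S, B3->T, B6->T, B7->T, B7->T, B7->T, B7->T, B7->T, B7->T, B7->T, B7->T, B7->T, ...; records B1=F, B2=E, B3=T, B4=S, B6=T, B7=T, B7=F
run #3 (a=10, g=5) runs B2->E, B1->F, B4->S, B3->T, B6->T, B7->T, B7->T, B7->T, B7->T, B7->T, B7->T, B7->T, B7->T, B7->T, ...; records B1=F, B2=E, B3=T, B4=S, B6=T, B7=T, B7=F
run #4 (a=5, g=1) runs B2->E, B1->T, B2->E, B1->T, B2->E, B1->T, B2->E, B1->T, B2->E, B1->T, B2->E, B1->T, B2->E, B1->T, ...; records B1=T, B1=F, B2=S, B2=E, B3=T, B4=S, B6=T, B7=F
run #5 (a=5, g=-3) runs B2->E, B1->T, B2->E, B1->T, B2->E, B1->T, B2->E, B1->T, B2->E, B1->T, B2->E, B1->T, B2->E, B1->T, ...; records B1=T, B1=F, B2=S, B2=E, B3=T, B4=S, B6=T, B7=F
run #6 (a=7, g=-3) runs B2->E, B1->F, B4->S, B3->T, B6->T, B7->T, B7->T, B7->T, B7->T, B7->T, B7->T, B7->F; records B1=F, B2=E, B3=T, B4=S, B6=T, B7=T, B7=F
run #7 (a=3, g=5) runs B2->E, B1->F, B4->E, B3->F, B5->T, B6->T, B7->T, B7->T, B7->T, B7->T, B7->T, B7->T, B7->T, B7->T, ...; records B1=F, B2=E, B3=F, B4=E, B5=T, B6=T, B7=T, B7=F
run #8 (a=9, g=2) runs B2->E, B1->F, B4->S, B3->T, B6->F, B7->T, B7->T, B7->T, B7->T, B7->T, B7->T, B7->T, B7->T, B7->T, ...; records B1=F, B2=E, B3=T, B4=S, B6=F, B7=T, B7=F
union over the pool: B1=T, B1=F, B2=S, B2=E, B3=T, B3=F, B4=S, B4=E, B5=T, B6=T, B6=F, B7=T, B7=F
uncovered (1 of 14): B5=F

Answer: 1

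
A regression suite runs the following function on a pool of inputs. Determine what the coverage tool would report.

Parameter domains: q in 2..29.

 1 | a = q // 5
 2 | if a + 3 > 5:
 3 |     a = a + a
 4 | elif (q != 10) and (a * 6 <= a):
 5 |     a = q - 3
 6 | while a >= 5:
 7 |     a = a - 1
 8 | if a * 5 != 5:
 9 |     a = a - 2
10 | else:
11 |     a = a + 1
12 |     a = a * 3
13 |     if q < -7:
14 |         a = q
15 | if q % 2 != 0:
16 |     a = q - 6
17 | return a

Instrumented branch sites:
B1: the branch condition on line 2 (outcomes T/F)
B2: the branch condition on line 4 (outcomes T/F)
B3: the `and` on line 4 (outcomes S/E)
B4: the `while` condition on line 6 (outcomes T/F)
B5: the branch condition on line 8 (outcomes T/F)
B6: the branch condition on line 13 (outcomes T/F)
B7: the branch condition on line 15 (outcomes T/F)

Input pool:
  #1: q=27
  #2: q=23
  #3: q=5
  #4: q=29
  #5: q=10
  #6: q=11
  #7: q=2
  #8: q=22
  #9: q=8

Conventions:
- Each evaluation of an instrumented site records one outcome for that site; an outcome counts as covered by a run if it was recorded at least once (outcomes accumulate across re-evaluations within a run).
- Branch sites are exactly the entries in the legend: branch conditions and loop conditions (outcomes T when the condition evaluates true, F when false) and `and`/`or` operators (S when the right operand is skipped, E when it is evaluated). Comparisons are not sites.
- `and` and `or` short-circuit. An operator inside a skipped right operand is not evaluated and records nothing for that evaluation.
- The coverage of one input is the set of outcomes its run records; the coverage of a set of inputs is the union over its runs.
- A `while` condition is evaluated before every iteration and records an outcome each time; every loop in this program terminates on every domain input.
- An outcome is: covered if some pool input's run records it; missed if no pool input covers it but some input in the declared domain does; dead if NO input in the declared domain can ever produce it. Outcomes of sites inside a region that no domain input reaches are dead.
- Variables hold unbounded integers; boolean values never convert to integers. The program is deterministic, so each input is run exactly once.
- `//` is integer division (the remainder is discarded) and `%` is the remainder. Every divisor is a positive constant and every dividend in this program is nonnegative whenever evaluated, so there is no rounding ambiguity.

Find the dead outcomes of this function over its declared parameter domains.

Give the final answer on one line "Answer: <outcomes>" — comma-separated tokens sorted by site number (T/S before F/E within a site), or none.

sweeping the full domain (28 inputs) for each outcome:
  B6=T: never recorded by any domain input -> dead
  reachable outcomes have witnesses, e.g. B1=T (e.g. q=15), B1=F (e.g. q=2), B2=T (e.g. q=2), B2=F (e.g. q=5)

Answer: B6=T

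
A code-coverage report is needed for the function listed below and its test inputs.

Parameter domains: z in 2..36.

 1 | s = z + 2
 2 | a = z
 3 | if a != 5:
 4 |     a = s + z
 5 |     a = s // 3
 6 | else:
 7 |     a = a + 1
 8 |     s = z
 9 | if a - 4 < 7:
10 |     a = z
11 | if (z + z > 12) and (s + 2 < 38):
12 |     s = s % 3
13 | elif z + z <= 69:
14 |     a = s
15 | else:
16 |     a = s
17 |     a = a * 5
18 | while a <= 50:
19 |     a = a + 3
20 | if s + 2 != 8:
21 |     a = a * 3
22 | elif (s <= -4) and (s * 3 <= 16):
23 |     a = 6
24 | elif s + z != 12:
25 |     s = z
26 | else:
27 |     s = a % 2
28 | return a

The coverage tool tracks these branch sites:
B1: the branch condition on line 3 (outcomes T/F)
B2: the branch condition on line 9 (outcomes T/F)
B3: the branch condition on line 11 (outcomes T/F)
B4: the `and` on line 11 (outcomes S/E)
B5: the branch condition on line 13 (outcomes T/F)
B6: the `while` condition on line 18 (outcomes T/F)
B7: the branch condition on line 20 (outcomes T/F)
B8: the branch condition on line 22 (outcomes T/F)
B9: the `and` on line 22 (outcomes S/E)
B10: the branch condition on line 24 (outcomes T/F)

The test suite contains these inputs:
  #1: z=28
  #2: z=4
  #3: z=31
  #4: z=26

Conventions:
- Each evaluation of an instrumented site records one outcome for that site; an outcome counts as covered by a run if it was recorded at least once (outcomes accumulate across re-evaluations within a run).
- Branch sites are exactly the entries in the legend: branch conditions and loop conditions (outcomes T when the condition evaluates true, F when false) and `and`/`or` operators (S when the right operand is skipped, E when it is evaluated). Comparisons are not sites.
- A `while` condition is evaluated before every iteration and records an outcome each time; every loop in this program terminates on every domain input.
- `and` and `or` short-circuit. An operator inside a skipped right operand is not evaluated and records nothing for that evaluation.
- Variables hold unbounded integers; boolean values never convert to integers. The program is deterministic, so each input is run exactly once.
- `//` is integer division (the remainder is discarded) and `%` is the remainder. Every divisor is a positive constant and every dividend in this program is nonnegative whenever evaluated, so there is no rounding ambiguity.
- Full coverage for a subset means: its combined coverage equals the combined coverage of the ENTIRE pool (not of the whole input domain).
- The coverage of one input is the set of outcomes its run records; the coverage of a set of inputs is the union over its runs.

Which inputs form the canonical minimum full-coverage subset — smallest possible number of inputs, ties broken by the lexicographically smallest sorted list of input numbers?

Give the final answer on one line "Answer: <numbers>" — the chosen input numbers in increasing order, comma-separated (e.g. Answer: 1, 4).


#1 (z=28) -> covered: B1=T, B2=T, B3=T, B4=E, B6=T, B6=F, B7=T
#2 (z=4) -> covered: B1=T, B2=T, B3=F, B4=S, B5=T, B6=T, B6=F, B7=F, B8=F, B9=S, B10=T
#3 (z=31) -> covered: B1=T, B2=F, B3=T, B4=E, B6=T, B6=F, B7=T
#4 (z=26) -> covered: B1=T, B2=T, B3=T, B4=E, B6=T, B6=F, B7=T
union over all inputs: B1=T, B2=T, B2=F, B3=T, B3=F, B4=S, B4=E, B5=T, B6=T, B6=F, B7=T, B7=F, B8=F, B9=S, B10=T (15 outcomes)
size 1 is not enough: best union over all size-1 subsets is 11/15
at size 2, {2, 3} reaches all 15 outcomes; every lexicographically earlier size-2 subset fails
Answer: 2, 3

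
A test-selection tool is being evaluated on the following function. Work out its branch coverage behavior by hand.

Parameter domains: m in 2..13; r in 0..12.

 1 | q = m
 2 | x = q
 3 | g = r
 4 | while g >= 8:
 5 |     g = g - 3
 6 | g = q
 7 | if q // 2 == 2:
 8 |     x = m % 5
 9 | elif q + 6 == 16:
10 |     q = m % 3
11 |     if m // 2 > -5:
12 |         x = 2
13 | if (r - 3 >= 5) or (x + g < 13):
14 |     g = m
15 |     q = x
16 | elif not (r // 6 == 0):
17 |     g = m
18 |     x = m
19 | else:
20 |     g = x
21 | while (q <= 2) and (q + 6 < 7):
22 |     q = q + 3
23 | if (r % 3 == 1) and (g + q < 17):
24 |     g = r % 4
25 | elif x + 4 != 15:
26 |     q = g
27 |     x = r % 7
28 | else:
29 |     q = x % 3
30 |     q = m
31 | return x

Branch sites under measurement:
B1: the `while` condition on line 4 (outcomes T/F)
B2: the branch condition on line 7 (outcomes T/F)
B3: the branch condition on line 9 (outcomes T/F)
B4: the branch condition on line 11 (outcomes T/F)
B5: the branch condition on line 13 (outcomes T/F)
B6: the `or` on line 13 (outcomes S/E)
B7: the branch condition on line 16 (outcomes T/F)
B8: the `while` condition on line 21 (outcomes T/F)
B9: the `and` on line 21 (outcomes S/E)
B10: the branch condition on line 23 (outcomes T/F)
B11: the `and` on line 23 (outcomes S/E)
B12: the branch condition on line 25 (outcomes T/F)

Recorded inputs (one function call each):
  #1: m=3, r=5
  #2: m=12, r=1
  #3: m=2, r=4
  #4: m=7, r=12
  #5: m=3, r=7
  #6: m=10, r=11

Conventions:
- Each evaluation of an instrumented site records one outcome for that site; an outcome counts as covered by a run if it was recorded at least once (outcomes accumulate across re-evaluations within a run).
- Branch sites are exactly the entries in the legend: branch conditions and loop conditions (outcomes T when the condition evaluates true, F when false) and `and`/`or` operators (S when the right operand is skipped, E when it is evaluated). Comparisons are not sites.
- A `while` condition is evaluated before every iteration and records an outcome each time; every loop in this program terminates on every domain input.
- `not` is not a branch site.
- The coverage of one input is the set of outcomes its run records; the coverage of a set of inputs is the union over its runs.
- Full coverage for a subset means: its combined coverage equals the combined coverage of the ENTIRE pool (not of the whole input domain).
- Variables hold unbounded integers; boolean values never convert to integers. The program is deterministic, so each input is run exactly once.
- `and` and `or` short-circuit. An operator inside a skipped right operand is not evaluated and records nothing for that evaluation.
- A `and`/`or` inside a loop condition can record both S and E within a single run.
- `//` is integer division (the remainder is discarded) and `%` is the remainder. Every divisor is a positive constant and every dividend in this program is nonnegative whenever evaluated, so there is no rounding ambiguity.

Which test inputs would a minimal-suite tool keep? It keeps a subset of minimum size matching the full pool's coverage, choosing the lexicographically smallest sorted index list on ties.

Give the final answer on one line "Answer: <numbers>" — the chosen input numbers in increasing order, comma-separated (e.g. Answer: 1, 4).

input #1, m=3, r=5: events B1->F, B2->F, B3->F, B6->E, B5->T, B9->S, B8->F, B11->S, B10->F, B12->T; outcomes B1=F, B2=F, B3=F, B5=T, B6=E, B8=F, B9=S, B10=F, B11=S, B12=T
input #2, m=12, r=1: events B1->F, B2->F, B3->F, B6->E, B5->F, B7->F, B9->S, B8->F, B11->E, B10->F, B12->T; outcomes B1=F, B2=F, B3=F, B5=F, B6=E, B7=F, B8=F, B9=S, B10=F, B11=E, B12=T
input #3, m=2, r=4: events B1->F, B2->F, B3->F, B6->E, B5->T, B9->E, B8->F, B11->E, B10->T; outcomes B1=F, B2=F, B3=F, B5=T, B6=E, B8=F, B9=E, B10=T, B11=E
input #4, m=7, r=12: events B1->T, B1->T, B1->F, B2->F, B3->F, B6->S, B5->T, B9->S, B8->F, B11->S, B10->F, B12->T; outcomes B1=T, B1=F, B2=F, B3=F, B5=T, B6=S, B8=F, B9=S, B10=F, B11=S, B12=T
input #5, m=3, r=7: events B1->F, B2->F, B3->F, B6->E, B5->T, B9->S, B8->F, B11->E, B10->T; outcomes B1=F, B2=F, B3=F, B5=T, B6=E, B8=F, B9=S, B10=T, B11=E
input #6, m=10, r=11: events B1->T, B1->T, B1->F, B2->F, B3->T, B4->T, B6->S, B5->T, B9->E, B8->F, B11->S, B10->F, B12->T; outcomes B1=T, B1=F, B2=F, B3=T, B4=T, B5=T, B6=S, B8=F, B9=E, B10=F, B11=S, B12=T
pool-wide coverage (19 outcomes): B1=T, B1=F, B2=F, B3=T, B3=F, B4=T, B5=T, B5=F, B6=S, B6=E, B7=F, B8=F, B9=S, B9=E, B10=T, B10=F, B11=S, B11=E, B12=T
every size-1 subset falls short of the 19 outcomes (best: 12/19)
every size-2 subset falls short of the 19 outcomes (best: 18/19)
size 3: inputs {2, 3, 6} cover all 19 outcomes, and no lexicographically smaller subset of this size does

Answer: 2, 3, 6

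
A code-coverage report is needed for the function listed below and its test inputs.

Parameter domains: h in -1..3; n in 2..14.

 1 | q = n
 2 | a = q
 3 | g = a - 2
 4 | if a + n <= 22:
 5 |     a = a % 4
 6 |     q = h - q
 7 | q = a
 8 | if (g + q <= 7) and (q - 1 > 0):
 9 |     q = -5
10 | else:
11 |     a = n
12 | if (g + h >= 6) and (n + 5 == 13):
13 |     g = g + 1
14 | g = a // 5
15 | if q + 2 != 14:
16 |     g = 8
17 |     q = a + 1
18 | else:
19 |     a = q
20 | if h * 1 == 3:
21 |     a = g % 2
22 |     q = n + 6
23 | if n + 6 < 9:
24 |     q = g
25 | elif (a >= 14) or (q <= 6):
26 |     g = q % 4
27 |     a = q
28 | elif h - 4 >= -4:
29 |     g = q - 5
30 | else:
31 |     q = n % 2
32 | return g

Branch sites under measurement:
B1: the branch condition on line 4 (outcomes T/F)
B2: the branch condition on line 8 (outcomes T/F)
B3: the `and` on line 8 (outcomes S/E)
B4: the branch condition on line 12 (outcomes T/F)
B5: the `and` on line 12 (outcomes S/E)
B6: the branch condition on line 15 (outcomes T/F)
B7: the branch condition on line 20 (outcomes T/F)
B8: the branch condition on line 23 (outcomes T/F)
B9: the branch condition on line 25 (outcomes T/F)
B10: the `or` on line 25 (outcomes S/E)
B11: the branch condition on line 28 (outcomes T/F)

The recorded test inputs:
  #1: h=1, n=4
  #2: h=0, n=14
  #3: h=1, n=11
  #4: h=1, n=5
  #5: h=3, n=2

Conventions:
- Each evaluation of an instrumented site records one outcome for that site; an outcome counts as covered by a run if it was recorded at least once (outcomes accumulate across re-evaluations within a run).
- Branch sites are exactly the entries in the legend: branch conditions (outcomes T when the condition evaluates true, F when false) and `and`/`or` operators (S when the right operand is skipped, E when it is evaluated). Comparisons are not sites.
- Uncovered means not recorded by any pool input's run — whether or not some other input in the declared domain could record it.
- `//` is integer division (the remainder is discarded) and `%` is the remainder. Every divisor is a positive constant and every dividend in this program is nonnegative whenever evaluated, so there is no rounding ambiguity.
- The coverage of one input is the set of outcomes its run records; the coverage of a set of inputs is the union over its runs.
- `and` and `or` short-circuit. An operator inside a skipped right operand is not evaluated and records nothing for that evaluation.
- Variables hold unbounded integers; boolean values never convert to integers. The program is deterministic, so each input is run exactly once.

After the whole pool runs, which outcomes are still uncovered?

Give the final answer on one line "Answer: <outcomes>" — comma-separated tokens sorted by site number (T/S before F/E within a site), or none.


test 1 (h=1, n=4) hits B1=T, B2=F, B3=E, B4=F, B5=S, B6=T, B7=F, B8=F, B9=T, B10=E
test 2 (h=0, n=14) hits B1=F, B2=F, B3=S, B4=F, B5=E, B6=T, B7=F, B8=F, B9=T, B10=S
test 3 (h=1, n=11) hits B1=T, B2=F, B3=S, B4=F, B5=E, B6=T, B7=F, B8=F, B9=F, B10=E, B11=T
test 4 (h=1, n=5) hits B1=T, B2=F, B3=E, B4=F, B5=S, B6=T, B7=F, B8=F, B9=T, B10=E
test 5 (h=3, n=2) hits B1=T, B2=T, B3=E, B4=F, B5=S, B6=T, B7=T, B8=T
union over the pool: B1=T, B1=F, B2=T, B2=F, B3=S, B3=E, B4=F, B5=S, B5=E, B6=T, B7=T, B7=F, B8=T, B8=F, B9=T, B9=F, B10=S, B10=E, B11=T
uncovered (3 of 22): B4=T, B6=F, B11=F
Answer: B4=T, B6=F, B11=F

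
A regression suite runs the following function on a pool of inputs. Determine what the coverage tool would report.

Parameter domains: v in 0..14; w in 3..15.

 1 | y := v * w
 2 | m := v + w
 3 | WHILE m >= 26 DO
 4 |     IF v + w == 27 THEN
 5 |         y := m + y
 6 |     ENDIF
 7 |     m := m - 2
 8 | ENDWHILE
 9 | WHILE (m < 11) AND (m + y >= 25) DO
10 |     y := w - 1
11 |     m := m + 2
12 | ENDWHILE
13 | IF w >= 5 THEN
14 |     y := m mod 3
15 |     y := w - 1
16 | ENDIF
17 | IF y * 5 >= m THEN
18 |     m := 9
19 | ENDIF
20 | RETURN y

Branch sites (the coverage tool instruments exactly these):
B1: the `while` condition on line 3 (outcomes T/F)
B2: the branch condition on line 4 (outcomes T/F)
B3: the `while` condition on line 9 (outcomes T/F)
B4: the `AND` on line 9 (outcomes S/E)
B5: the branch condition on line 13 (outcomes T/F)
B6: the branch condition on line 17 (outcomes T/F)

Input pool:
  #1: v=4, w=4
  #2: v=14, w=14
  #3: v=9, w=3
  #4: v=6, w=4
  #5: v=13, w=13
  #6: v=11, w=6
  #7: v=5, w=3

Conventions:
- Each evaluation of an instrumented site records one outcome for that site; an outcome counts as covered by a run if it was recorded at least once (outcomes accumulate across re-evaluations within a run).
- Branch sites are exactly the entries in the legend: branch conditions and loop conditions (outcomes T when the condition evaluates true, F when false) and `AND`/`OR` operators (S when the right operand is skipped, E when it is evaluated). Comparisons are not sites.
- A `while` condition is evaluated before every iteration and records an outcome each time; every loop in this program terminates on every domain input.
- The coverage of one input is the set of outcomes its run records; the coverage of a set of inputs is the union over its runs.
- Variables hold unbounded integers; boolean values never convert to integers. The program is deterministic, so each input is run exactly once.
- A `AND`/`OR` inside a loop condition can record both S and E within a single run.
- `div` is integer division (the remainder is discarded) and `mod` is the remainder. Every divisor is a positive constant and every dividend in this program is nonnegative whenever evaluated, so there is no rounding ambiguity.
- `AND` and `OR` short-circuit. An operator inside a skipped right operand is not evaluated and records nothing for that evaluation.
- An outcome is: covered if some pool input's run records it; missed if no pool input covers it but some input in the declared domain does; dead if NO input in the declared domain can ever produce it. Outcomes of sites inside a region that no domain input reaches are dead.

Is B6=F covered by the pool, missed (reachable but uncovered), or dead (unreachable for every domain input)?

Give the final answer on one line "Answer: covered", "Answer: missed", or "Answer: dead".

no pool input records B6=F
but domain input (v=0, w=3) does record it -> reachable, so missed

Answer: missed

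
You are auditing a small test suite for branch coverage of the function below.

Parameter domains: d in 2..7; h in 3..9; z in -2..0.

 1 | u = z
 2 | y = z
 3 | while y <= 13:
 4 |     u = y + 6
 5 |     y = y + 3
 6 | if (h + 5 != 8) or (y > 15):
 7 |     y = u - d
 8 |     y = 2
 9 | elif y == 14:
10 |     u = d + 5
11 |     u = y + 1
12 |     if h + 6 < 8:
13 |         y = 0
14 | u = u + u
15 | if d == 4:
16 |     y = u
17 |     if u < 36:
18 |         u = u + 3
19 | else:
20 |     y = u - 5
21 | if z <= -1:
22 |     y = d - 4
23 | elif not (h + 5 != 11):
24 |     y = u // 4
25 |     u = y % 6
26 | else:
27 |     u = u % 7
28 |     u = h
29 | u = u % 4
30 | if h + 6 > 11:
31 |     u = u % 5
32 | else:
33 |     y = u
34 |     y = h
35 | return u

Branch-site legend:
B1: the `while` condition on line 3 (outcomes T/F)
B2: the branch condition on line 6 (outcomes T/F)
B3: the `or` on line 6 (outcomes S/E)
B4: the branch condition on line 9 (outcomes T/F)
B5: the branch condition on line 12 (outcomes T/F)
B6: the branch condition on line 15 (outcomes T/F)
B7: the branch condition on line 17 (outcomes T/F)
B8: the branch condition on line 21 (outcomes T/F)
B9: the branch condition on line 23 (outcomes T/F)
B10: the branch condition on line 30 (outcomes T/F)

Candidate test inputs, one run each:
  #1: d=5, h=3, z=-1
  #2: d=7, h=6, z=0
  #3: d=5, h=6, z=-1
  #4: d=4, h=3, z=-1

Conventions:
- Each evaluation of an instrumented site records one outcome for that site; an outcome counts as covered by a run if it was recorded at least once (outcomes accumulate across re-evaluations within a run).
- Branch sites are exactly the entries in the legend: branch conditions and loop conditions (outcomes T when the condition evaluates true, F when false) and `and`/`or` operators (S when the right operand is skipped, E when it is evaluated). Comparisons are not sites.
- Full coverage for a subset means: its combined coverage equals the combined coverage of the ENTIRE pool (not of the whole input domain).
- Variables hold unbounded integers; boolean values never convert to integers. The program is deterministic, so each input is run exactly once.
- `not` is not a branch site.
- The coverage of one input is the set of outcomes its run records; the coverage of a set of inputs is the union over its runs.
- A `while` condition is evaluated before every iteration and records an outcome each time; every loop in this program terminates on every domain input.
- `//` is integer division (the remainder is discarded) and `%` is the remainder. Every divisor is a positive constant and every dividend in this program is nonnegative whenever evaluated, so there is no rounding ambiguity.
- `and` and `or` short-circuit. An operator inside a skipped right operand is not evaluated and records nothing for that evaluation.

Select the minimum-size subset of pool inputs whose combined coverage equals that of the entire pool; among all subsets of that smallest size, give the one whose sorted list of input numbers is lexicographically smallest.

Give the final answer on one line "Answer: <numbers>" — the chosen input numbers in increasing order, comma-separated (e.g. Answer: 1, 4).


run #1 (d=5, h=3, z=-1) records B1=T, B1=F, B2=F, B3=E, B4=T, B5=F, B6=F, B8=T, B10=F
run #2 (d=7, h=6, z=0) records B1=T, B1=F, B2=T, B3=S, B6=F, B8=F, B9=T, B10=T
run #3 (d=5, h=6, z=-1) records B1=T, B1=F, B2=T, B3=S, B6=F, B8=T, B10=T
run #4 (d=4, h=3, z=-1) records B1=T, B1=F, B2=F, B3=E, B4=T, B5=F, B6=T, B7=T, B8=T, B10=F
the full pool covers 16 outcomes: B1=T, B1=F, B2=T, B2=F, B3=S, B3=E, B4=T, B5=F, B6=T, B6=F, B7=T, B8=T, B8=F, B9=T, B10=T, B10=F
no size-1 subset reaches all 16 outcomes (best union: 10/16)
the canonical winner is {2, 4}: size 2, full 16-outcome coverage, earliest index list among size-2 covers
Answer: 2, 4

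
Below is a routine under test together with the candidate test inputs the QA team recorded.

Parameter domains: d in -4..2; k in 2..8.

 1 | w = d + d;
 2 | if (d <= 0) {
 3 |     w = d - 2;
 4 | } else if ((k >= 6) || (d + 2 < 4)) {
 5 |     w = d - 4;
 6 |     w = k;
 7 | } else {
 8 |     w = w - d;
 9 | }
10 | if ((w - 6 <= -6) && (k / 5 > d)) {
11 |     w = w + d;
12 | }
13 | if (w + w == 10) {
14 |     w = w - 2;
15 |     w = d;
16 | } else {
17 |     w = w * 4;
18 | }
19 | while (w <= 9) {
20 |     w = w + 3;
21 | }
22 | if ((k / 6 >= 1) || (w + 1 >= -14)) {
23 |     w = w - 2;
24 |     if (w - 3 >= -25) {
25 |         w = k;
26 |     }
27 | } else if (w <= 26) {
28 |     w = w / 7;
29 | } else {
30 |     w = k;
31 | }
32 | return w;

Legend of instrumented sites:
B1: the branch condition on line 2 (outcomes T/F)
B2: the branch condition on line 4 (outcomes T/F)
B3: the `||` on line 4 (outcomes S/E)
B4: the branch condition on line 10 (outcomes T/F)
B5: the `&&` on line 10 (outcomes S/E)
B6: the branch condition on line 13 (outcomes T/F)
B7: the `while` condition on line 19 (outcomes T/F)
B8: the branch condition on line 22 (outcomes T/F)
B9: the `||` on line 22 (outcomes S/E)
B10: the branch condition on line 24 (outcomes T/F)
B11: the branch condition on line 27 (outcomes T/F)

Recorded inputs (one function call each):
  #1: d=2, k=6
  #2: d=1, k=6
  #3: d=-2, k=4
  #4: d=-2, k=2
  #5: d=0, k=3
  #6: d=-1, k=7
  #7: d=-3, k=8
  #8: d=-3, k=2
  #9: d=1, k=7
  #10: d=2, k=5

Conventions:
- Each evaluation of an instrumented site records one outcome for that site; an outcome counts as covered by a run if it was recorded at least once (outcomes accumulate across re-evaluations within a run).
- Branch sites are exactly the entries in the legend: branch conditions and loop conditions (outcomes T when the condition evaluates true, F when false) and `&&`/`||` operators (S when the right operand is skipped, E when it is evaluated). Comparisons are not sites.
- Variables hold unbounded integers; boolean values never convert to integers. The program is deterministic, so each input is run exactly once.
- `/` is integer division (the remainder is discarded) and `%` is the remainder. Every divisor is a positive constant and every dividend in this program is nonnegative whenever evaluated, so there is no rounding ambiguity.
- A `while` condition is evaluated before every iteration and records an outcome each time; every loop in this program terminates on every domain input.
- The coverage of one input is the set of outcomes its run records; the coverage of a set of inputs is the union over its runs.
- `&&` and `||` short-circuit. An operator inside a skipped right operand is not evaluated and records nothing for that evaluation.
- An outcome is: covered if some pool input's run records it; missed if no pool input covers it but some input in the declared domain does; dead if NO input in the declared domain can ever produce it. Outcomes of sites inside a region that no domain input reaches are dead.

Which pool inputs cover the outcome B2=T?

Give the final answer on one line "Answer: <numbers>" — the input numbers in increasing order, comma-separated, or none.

input #1 (d=2, k=6): hits B2=T
input #2 (d=1, k=6): hits B2=T
input #3 (d=-2, k=4): never hits B2=T
input #4 (d=-2, k=2): never hits B2=T
input #5 (d=0, k=3): never hits B2=T
input #6 (d=-1, k=7): never hits B2=T
input #7 (d=-3, k=8): never hits B2=T
input #8 (d=-3, k=2): never hits B2=T
input #9 (d=1, k=7): hits B2=T
input #10 (d=2, k=5): never hits B2=T

Answer: 1, 2, 9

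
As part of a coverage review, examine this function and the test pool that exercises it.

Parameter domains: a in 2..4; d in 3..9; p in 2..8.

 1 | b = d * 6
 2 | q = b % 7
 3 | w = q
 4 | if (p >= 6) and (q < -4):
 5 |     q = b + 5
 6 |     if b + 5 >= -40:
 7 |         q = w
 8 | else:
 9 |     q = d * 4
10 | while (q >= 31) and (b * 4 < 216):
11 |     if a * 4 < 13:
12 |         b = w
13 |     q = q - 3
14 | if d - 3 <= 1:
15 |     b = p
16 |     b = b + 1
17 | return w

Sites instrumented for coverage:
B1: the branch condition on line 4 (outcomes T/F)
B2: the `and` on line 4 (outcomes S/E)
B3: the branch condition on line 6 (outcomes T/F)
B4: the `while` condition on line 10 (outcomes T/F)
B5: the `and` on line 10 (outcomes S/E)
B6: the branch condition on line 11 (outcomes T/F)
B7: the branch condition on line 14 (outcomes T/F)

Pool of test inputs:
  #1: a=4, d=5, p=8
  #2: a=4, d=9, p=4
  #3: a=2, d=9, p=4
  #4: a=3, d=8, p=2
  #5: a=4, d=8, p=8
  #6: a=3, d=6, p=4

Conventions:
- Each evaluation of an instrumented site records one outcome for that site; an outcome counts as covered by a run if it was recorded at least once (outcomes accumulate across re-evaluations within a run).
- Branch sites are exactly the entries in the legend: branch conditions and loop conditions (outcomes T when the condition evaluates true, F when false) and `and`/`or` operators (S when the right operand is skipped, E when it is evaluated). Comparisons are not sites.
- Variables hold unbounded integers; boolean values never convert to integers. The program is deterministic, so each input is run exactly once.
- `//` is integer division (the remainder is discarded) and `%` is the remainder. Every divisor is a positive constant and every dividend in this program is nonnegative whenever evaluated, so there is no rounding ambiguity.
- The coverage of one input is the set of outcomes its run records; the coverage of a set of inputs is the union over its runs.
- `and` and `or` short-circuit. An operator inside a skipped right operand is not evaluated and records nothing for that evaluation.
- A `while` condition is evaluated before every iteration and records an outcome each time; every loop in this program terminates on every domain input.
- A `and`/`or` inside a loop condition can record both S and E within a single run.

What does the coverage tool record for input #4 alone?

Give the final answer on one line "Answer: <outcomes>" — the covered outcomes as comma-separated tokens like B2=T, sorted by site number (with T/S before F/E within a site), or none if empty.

Tracing the run of input #4 (a=3, d=8, p=2):
  B2->S, B1->F, B5->E, B4->T, B6->T, B5->S, B4->F, B7->F
collecting distinct outcomes: B1=F, B2=S, B4=T, B4=F, B5=S, B5=E, B6=T, B7=F

Answer: B1=F, B2=S, B4=T, B4=F, B5=S, B5=E, B6=T, B7=F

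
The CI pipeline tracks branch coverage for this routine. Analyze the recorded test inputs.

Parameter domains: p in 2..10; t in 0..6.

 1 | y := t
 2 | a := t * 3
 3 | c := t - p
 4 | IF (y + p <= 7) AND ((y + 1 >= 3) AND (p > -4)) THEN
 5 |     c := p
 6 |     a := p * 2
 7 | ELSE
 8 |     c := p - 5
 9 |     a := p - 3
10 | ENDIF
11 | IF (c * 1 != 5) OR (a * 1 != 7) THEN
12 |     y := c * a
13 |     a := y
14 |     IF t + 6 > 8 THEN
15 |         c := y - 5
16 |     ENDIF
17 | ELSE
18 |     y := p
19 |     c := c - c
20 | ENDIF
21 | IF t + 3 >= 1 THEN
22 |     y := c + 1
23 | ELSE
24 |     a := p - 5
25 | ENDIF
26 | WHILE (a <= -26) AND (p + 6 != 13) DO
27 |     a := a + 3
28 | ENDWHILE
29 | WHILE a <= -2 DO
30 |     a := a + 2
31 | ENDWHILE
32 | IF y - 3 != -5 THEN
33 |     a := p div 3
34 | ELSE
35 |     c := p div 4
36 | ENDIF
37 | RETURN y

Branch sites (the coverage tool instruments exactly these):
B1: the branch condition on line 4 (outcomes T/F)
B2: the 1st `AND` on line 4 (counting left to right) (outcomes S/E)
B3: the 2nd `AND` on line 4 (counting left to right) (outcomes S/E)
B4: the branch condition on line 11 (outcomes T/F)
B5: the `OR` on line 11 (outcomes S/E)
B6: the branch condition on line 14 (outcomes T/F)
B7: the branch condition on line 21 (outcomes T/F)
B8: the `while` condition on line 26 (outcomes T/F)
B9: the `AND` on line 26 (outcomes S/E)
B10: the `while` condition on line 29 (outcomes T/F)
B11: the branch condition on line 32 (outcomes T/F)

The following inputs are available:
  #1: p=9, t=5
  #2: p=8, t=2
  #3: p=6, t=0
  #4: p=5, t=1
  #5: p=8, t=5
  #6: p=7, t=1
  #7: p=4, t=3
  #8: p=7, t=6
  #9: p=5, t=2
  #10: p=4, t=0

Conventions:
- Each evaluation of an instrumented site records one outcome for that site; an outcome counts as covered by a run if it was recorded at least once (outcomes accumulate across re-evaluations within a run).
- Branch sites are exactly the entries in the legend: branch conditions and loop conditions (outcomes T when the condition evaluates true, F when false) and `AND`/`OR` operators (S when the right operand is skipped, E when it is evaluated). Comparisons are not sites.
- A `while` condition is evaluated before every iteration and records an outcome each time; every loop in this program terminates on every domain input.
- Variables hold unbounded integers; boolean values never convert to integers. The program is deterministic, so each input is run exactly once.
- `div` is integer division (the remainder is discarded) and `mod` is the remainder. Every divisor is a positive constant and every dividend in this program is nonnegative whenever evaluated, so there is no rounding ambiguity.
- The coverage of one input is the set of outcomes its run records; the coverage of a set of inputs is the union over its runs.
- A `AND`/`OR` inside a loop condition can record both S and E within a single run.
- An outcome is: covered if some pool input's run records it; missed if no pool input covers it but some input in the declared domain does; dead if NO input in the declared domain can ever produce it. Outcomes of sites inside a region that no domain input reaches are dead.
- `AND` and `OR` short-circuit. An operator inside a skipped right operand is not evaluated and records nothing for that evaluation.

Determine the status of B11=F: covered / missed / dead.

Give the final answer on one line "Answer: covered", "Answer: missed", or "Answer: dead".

no pool input records B11=F
but domain input (p=2, t=0) does record it -> reachable, so missed

Answer: missed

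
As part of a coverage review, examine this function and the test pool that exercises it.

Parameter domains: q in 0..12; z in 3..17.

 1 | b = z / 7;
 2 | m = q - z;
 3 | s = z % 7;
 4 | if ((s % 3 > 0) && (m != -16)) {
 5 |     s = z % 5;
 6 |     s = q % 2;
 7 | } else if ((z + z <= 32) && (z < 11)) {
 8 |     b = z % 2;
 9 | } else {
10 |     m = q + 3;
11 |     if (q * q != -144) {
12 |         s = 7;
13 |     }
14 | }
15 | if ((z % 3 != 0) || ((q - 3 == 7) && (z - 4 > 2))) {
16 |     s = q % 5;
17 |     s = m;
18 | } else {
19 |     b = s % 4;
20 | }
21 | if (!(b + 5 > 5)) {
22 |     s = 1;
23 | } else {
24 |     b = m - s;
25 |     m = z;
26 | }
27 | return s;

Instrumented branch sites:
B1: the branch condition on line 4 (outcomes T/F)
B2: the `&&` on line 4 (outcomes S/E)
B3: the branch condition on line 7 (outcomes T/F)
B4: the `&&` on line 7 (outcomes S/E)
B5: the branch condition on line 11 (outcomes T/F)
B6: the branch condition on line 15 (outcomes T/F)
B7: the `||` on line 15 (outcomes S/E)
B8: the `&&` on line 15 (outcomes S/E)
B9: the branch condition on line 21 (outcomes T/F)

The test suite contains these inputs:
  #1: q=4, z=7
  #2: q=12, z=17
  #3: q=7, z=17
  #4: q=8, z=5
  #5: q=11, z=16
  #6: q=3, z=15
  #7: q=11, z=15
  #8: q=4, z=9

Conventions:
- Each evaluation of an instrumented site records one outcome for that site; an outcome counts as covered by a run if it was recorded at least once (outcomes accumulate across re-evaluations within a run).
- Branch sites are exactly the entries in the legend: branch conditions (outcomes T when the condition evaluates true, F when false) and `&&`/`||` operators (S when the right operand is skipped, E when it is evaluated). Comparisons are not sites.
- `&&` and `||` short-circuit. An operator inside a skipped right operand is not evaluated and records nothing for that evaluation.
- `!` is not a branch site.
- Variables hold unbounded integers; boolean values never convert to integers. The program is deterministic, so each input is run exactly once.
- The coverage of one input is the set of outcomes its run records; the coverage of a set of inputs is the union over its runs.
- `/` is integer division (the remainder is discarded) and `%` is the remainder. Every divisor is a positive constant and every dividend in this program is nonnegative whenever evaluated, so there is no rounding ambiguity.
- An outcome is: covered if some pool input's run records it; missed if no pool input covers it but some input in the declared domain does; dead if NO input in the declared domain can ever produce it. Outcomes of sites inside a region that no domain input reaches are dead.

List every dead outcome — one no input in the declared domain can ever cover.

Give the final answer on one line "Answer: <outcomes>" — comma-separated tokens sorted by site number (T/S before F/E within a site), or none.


exhaustive pass over the 195-input domain:
  B5=F: unreachable across the whole domain -> dead
  reachable outcomes have witnesses, e.g. B1=T (e.g. q=0, z=4), B1=F (e.g. q=0, z=3), B2=S (e.g. q=0, z=3), B2=E (e.g. q=0, z=4)
Answer: B5=F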